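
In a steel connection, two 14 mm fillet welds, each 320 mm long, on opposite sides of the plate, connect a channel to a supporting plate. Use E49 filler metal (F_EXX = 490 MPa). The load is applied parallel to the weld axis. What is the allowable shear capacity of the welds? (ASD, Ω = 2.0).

Effective throat t_e = 0.707 × 14 = 9.898 mm.
Total length L = 640 mm; A_we = 9.898 × 640 = 6335 mm².
F_nw = 0.6 F_EXX = 0.6 × 490 = 294 MPa.
R_n = 294 × 6335 × 10⁻³ = 1862 kN; R_n/Ω = 1862/2.0 = 931.2 kN.

R_n/Ω ≈ 931 kN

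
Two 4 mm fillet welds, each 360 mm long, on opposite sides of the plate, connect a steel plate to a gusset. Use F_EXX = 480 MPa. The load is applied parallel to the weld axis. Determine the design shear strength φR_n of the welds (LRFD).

φR_n ≈ 440 kN

Effective throat t_e = 0.707 × 4 = 2.828 mm.
Total length L = 720 mm; A_we = 2.828 × 720 = 2036 mm².
F_nw = 0.6 F_EXX = 0.6 × 480 = 288 MPa.
φR_n = 0.75 × 288 × 2036 × 10⁻³ = 439.8 kN.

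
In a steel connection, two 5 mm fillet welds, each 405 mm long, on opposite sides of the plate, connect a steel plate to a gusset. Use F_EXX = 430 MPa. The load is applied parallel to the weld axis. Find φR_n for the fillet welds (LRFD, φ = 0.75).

Effective throat t_e = 0.707 × 5 = 3.535 mm.
Total length L = 810 mm; A_we = 3.535 × 810 = 2863 mm².
F_nw = 0.6 F_EXX = 0.6 × 430 = 258 MPa.
φR_n = 0.75 × 258 × 2863 × 10⁻³ = 554.1 kN.

φR_n ≈ 554 kN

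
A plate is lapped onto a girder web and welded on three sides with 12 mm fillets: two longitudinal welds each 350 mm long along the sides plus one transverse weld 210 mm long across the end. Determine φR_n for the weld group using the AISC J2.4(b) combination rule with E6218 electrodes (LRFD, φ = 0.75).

E62XX → F_EXX = 620 MPa.
t_e = 0.707 × 12 = 8.484 mm.
R_nwl = 0.6 × 620 × 8.484 × 700 × 10⁻³ = 2209 kN (longitudinal, 2 welds).
R_nwt = 0.6 × 620 × 8.484 × 210 × 10⁻³ = 662.8 kN (transverse, base value).
(i) R_nwl + R_nwt = 2872 kN; (ii) 0.85 R_nwl + 1.5 R_nwt = 2872 kN.
R_n = max = 2872 kN [governs: (ii)]; φR_n = 2154 kN.

φR_n ≈ 2150 kN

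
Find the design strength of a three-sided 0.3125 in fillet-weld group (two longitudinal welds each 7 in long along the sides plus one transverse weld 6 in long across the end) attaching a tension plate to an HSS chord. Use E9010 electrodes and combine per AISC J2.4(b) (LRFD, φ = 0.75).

φR_n ≈ 187 kip

E90XX → F_EXX = 90 ksi.
t_e = 0.707 × 0.3125 = 0.2209 in.
R_nwl = 0.6 × 90 × 0.2209 × 14 = 167 kip (longitudinal, 2 welds).
R_nwt = 0.6 × 90 × 0.2209 × 6 = 71.58 kip (transverse, base value).
(i) R_nwl + R_nwt = 238.6 kip; (ii) 0.85 R_nwl + 1.5 R_nwt = 249.4 kip.
R_n = max = 249.4 kip [governs: (ii)]; φR_n = 187 kip.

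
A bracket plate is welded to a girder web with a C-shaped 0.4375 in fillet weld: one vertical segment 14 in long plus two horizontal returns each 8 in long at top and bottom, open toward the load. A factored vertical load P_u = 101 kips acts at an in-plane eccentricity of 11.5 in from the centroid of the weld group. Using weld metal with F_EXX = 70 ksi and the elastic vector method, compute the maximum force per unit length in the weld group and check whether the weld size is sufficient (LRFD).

Total weld length L_w = 30 in. Treat welds as unit-width lines.
Centroid: x̄ = 2×8×4 / 30 = 2.133 in from the vertical weld.
Polar moment about centroid: J = I_x + I_y = [14³/12 + 2×8×7²] + [14×2.133² + 2(8³/12 + 8×1.867²)] = 1217 in³.
Direct shear f_v = P/L_w = 101 / 30 = 3.367 kip/in (vertical).
Torsion M = P·e = 101 × 11.5 = 1161.5 kip·in.
Critical point at (x, y) = (5.867, 7) from centroid. f_tx = M·y/J = 6.678 kip/in; f_ty = M·x/J = 5.597 kip/in.
Resultant f_max = √[f_tx² + (f_v + f_ty)²] = √[6.678² + (3.367 + 5.597)²] = 11.18 kip/in.
Capacity per unit length: φr_n = 0.75 × 0.6 × 70 × (0.707 × 0.4375) = 9.743 kip/in.
11.18 > 9.743 → NOT adequate.

f_max ≈ 11.2 kip/in; NOT adequate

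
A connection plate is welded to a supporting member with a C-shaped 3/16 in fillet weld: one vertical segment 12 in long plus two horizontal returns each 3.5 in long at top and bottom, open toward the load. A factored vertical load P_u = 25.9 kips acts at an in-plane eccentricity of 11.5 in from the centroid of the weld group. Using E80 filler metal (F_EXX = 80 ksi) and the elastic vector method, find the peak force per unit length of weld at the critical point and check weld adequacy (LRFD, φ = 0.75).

f_max ≈ 5.48 kip/in; NOT adequate

Total weld length L_w = 19 in. Treat welds as unit-width lines.
Centroid: x̄ = 2×3.5×1.75 / 19 = 0.6447 in from the vertical weld.
Polar moment about centroid: J = I_x + I_y = [12³/12 + 2×3.5×6²] + [12×0.6447² + 2(3.5³/12 + 3.5×1.105²)] = 416.7 in³.
Direct shear f_v = P/L_w = 25.9 / 19 = 1.363 kip/in (vertical).
Torsion M = P·e = 25.9 × 11.5 = 297.85 kip·in.
Critical point at (x, y) = (2.855, 6) from centroid. f_tx = M·y/J = 4.289 kip/in; f_ty = M·x/J = 2.041 kip/in.
Resultant f_max = √[f_tx² + (f_v + f_ty)²] = √[4.289² + (1.363 + 2.041)²] = 5.476 kip/in.
Capacity per unit length: φr_n = 0.75 × 0.6 × 80 × (0.707 × 0.1875) = 4.772 kip/in.
5.476 > 4.772 → NOT adequate.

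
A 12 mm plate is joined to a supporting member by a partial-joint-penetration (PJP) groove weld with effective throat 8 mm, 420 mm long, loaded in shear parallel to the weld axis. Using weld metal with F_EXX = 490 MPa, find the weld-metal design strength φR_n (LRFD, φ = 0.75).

Effective throat (given) t_e = 8 mm.
A_we = 8 × 420 = 3360 mm².
F_nw = 0.6 F_EXX = 294 MPa.
φR_n = 0.75 × 294 × 3360 × 10⁻³ = 740.9 kN.

φR_n ≈ 741 kN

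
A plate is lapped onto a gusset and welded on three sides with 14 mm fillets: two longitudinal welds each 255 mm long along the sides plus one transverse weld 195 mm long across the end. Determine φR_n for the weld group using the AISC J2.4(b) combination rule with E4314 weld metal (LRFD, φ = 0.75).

φR_n ≈ 1390 kN

E43XX → F_EXX = 430 MPa.
t_e = 0.707 × 14 = 9.898 mm.
R_nwl = 0.6 × 430 × 9.898 × 510 × 10⁻³ = 1302 kN (longitudinal, 2 welds).
R_nwt = 0.6 × 430 × 9.898 × 195 × 10⁻³ = 498 kN (transverse, base value).
(i) R_nwl + R_nwt = 1800 kN; (ii) 0.85 R_nwl + 1.5 R_nwt = 1854 kN.
R_n = max = 1854 kN [governs: (ii)]; φR_n = 1390 kN.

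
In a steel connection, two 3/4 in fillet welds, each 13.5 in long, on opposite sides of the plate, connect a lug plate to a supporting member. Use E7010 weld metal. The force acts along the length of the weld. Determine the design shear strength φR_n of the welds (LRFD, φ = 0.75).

φR_n ≈ 451 kip

E70XX → F_EXX = 70 ksi.
Effective throat t_e = 0.707 × 0.75 = 0.5302 in.
Total length L = 27 in; A_we = 0.5302 × 27 = 14.32 in².
F_nw = 0.6 F_EXX = 0.6 × 70 = 42 ksi.
φR_n = 0.75 × 42 × 14.32 = 451 kip.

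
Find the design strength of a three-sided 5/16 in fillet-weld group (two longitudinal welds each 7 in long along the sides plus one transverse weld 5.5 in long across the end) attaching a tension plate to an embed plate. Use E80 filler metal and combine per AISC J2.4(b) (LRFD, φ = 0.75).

φR_n ≈ 160 kip

E80XX → F_EXX = 80 ksi.
t_e = 0.707 × 0.3125 = 0.2209 in.
R_nwl = 0.6 × 80 × 0.2209 × 14 = 148.5 kip (longitudinal, 2 welds).
R_nwt = 0.6 × 80 × 0.2209 × 5.5 = 58.33 kip (transverse, base value).
(i) R_nwl + R_nwt = 206.8 kip; (ii) 0.85 R_nwl + 1.5 R_nwt = 213.7 kip.
R_n = max = 213.7 kip [governs: (ii)]; φR_n = 160.3 kip.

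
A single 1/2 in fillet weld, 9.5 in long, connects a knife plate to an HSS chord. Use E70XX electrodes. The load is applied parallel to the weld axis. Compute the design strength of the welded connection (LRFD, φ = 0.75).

E70XX → F_EXX = 70 ksi.
Effective throat t_e = 0.707 × 0.5 = 0.3535 in.
Total length L = 9.5 in; A_we = 0.3535 × 9.5 = 3.358 in².
F_nw = 0.6 F_EXX = 0.6 × 70 = 42 ksi.
φR_n = 0.75 × 42 × 3.358 = 105.8 kips.

φR_n ≈ 106 kips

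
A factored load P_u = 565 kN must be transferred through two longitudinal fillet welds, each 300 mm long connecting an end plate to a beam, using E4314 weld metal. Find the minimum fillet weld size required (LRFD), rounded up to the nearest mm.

w = 7 mm

E43XX → F_EXX = 430 MPa.
Total weld length L = 600 mm.
Required throat t_e = P_u / (φ × 0.6 F_EXX × L) = 565 / (0.75 × 0.6 × 430 × 600 × 10⁻³) = 4.866 mm.
Required leg w = t_e / 0.707 = 6.883 mm → use 7 mm.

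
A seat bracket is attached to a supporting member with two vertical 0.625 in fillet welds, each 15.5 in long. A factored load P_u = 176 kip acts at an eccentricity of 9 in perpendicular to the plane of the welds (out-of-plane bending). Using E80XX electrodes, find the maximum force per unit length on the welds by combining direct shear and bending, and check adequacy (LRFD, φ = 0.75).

f_max ≈ 20.6 kip/in; NOT adequate

E80XX → F_EXX = 80 ksi.
L_w = 2 × 15.5 = 31 in; section modulus (unit throat) S = 2 × L²/6 = 80.08 in².
Direct shear f_v = P/L_w = 176/31 = 5.677 kip/in.
Moment M = P × e = 176 × 9 = 1584 kip·in; bending f_b = M/S = 19.78 kip/in.
f_max = √(f_v² + f_b²) = √(5.677² + 19.78²) = 20.58 kip/in.
φr_n = 0.75 × 0.6 × 80 × (0.707 × 0.625) = 15.91 kip/in → NOT adequate.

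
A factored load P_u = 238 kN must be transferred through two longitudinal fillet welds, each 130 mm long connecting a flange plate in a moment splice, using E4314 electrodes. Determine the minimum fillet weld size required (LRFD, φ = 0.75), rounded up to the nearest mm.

w = 7 mm

E43XX → F_EXX = 430 MPa.
Total weld length L = 260 mm.
Required throat t_e = P_u / (φ × 0.6 F_EXX × L) = 238 / (0.75 × 0.6 × 430 × 260 × 10⁻³) = 4.731 mm.
Required leg w = t_e / 0.707 = 6.691 mm → use 7 mm.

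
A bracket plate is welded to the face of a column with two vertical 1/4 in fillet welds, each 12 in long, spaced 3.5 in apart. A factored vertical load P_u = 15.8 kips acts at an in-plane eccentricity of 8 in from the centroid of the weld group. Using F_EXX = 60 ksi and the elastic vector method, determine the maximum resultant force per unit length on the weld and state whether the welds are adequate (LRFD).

Total weld length L_w = 24 in. Treat welds as unit-width lines.
Polar moment about centroid: J = 2[d³/12 + d(b/2)²] = 2[12³/12 + 12×1.75²] = 361.5 in³.
Direct shear f_v = P/L_w = 15.8 / 24 = 0.6583 kip/in (vertical).
Torsion M = P·e = 15.8 × 8 = 126.4 kip·in.
Critical point at (x, y) = (1.75, 6) from centroid. f_tx = M·y/J = 2.098 kip/in; f_ty = M·x/J = 0.6119 kip/in.
Resultant f_max = √[f_tx² + (f_v + f_ty)²] = √[2.098² + (0.6583 + 0.6119)²] = 2.453 kip/in.
Capacity per unit length: φr_n = 0.75 × 0.6 × 60 × (0.707 × 0.25) = 4.772 kip/in.
2.453 ≤ 4.772 → adequate.

f_max ≈ 2.45 kip/in; adequate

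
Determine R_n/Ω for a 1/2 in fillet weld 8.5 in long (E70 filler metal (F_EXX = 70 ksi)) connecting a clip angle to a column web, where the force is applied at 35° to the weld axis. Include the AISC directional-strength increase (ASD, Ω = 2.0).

R_n/Ω ≈ 76.8 kip

t_e = 0.707 × 0.5 = 0.3535 in; A_we = 0.3535 × 8.5 = 3.005 in².
Directional factor: 1.0 + 0.5 sin^1.5(35°) = 1.217.
F_nw = 0.6 × 70 × 1.217 = 51.12 ksi.
R_n/Ω = (51.12 × 3.005) / 2.0 = 76.8 kip.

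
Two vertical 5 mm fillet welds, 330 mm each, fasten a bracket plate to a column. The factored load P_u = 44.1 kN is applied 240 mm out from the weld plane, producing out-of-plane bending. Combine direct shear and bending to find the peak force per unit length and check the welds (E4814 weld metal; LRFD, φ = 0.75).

E48XX → F_EXX = 480 MPa.
L_w = 2 × 330 = 660 mm; section modulus (unit throat) S = 2 × L²/6 = 36300 mm².
Direct shear f_v = P/L_w = 44.1×10³/660 = 66.82 N/mm.
Moment M = P × e = 44.1×10³ × 240 = 10584000 N·mm; bending f_b = M/S = 291.6 N/mm.
f_max = √(f_v² + f_b²) = √(66.82² + 291.6²) = 299.1 N/mm.
φr_n = 0.75 × 0.6 × 480 × (0.707 × 5) = 763.6 N/mm → adequate.

f_max ≈ 299 N/mm; adequate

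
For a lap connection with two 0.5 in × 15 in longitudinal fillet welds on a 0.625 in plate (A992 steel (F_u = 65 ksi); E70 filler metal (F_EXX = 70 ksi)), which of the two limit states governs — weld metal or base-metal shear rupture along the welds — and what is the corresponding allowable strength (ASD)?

t_e = 0.707 × 0.5 = 0.3535 in; L = 30 in.
Weld metal: R_n/Ω = (1/2.0) × 0.6 × 70 × 0.3535 × 30 = 222.7 kip.
Base metal (shear rupture): R_n/Ω = (1/2.0) × 0.6 × 65 × 0.625 × 30 = 365.6 kip.
Governing: weld metal.

R_n/Ω ≈ 223 kip (weld metal governs)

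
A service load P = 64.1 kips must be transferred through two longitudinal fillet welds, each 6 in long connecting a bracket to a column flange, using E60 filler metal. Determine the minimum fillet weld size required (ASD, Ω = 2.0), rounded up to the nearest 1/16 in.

w = 7/16 in

E60XX → F_EXX = 60 ksi.
Total weld length L = 12 in.
Required throat t_e = P × Ω / (0.6 F_EXX × L) = 64.1 × 2.0 / (0.6 × 60 × 12) = 0.2968 in.
Required leg w = t_e / 0.707 = 0.4197 in → use 7/16 in.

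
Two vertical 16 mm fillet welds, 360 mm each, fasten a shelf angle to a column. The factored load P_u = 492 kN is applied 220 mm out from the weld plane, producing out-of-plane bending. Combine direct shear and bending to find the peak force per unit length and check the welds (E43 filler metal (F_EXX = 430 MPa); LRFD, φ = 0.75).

L_w = 2 × 360 = 720 mm; section modulus (unit throat) S = 2 × L²/6 = 43200 mm².
Direct shear f_v = P/L_w = 492×10³/720 = 683.3 N/mm.
Moment M = P × e = 492×10³ × 220 = 108240000 N·mm; bending f_b = M/S = 2506 N/mm.
f_max = √(f_v² + f_b²) = √(683.3² + 2506²) = 2597 N/mm.
φr_n = 0.75 × 0.6 × 430 × (0.707 × 16) = 2189 N/mm → NOT adequate.

f_max ≈ 2600 N/mm; NOT adequate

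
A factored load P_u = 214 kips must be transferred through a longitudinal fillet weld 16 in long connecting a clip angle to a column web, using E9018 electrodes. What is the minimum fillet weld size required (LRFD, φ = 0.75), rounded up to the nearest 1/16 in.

E90XX → F_EXX = 90 ksi.
Total weld length L = 16 in.
Required throat t_e = P_u / (φ × 0.6 F_EXX × L) = 214 / (0.75 × 0.6 × 90 × 16) = 0.3302 in.
Required leg w = t_e / 0.707 = 0.4671 in → use 1/2 in.

w = 1/2 in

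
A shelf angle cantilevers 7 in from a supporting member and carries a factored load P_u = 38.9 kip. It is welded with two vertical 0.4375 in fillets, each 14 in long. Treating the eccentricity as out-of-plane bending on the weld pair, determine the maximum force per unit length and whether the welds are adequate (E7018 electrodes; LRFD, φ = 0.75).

E70XX → F_EXX = 70 ksi.
L_w = 2 × 14 = 28 in; section modulus (unit throat) S = 2 × L²/6 = 65.33 in².
Direct shear f_v = P/L_w = 38.9/28 = 1.389 kip/in.
Moment M = P × e = 38.9 × 7 = 272.3 kip·in; bending f_b = M/S = 4.168 kip/in.
f_max = √(f_v² + f_b²) = √(1.389² + 4.168²) = 4.393 kip/in.
φr_n = 0.75 × 0.6 × 70 × (0.707 × 0.4375) = 9.743 kip/in → adequate.

f_max ≈ 4.39 kip/in; adequate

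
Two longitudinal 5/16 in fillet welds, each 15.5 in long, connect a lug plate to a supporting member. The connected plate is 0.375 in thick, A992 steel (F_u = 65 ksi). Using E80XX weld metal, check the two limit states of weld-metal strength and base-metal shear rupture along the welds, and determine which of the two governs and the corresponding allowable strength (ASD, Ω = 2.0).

R_n/Ω ≈ 164 kip (weld metal governs)

E80XX → F_EXX = 80 ksi.
t_e = 0.707 × 0.3125 = 0.2209 in; L = 31 in.
Weld metal: R_n/Ω = (1/2.0) × 0.6 × 80 × 0.2209 × 31 = 164.4 kip.
Base metal (shear rupture): R_n/Ω = (1/2.0) × 0.6 × 65 × 0.375 × 31 = 226.7 kip.
Governing: weld metal.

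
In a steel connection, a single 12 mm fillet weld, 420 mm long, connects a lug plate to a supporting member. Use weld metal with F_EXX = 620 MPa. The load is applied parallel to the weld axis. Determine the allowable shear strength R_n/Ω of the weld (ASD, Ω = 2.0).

Effective throat t_e = 0.707 × 12 = 8.484 mm.
Total length L = 420 mm; A_we = 8.484 × 420 = 3563 mm².
F_nw = 0.6 F_EXX = 0.6 × 620 = 372 MPa.
R_n = 372 × 3563 × 10⁻³ = 1326 kN; R_n/Ω = 1326/2.0 = 662.8 kN.

R_n/Ω ≈ 663 kN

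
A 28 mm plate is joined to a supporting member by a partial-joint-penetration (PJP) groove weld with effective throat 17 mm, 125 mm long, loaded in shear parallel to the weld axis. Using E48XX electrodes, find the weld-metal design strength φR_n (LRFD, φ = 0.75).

E48XX → F_EXX = 480 MPa.
Effective throat (given) t_e = 17 mm.
A_we = 17 × 125 = 2125 mm².
F_nw = 0.6 F_EXX = 288 MPa.
φR_n = 0.75 × 288 × 2125 × 10⁻³ = 459 kN.

φR_n ≈ 459 kN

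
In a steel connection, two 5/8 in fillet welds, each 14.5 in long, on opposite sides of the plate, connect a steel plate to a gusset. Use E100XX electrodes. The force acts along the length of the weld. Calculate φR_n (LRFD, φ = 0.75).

φR_n ≈ 577 kips

E100XX → F_EXX = 100 ksi.
Effective throat t_e = 0.707 × 0.625 = 0.4419 in.
Total length L = 29 in; A_we = 0.4419 × 29 = 12.81 in².
F_nw = 0.6 F_EXX = 0.6 × 100 = 60 ksi.
φR_n = 0.75 × 60 × 12.81 = 576.6 kips.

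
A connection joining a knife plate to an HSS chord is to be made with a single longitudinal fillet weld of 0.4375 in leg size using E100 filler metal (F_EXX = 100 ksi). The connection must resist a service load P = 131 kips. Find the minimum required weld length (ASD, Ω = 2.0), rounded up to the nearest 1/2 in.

L = 14.5 in

Throat t_e = 0.707 × 0.4375 = 0.3093 in.
r_n/Ω = (0.6 × 100 × 0.3093) / 2.0 = 9.279 kip/in.
L_req = P / (r_n/Ω) = 131 / 9.279 = 14.12 in total.
Round up → use L = 14.5 in.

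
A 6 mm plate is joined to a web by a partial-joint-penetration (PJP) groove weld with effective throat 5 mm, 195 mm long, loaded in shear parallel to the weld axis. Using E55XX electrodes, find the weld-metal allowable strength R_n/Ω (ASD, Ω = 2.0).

E55XX → F_EXX = 550 MPa.
Effective throat (given) t_e = 5 mm.
A_we = 5 × 195 = 975 mm².
F_nw = 0.6 F_EXX = 330 MPa.
R_n/Ω = (330 × 975) / 2.0 × 10⁻³ = 160.9 kN.

R_n/Ω ≈ 161 kN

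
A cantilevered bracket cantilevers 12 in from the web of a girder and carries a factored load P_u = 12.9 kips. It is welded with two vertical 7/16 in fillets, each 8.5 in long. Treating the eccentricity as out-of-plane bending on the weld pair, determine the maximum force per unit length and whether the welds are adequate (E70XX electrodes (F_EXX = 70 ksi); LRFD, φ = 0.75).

L_w = 2 × 8.5 = 17 in; section modulus (unit throat) S = 2 × L²/6 = 24.08 in².
Direct shear f_v = P/L_w = 12.9/17 = 0.7588 kip/in.
Moment M = P × e = 12.9 × 12 = 154.8 kip·in; bending f_b = M/S = 6.428 kip/in.
f_max = √(f_v² + f_b²) = √(0.7588² + 6.428²) = 6.472 kip/in.
φr_n = 0.75 × 0.6 × 70 × (0.707 × 0.4375) = 9.743 kip/in → adequate.

f_max ≈ 6.47 kip/in; adequate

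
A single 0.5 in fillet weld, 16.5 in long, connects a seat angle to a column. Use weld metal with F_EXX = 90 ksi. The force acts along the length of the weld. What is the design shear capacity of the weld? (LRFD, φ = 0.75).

φR_n ≈ 236 kips

Effective throat t_e = 0.707 × 0.5 = 0.3535 in.
Total length L = 16.5 in; A_we = 0.3535 × 16.5 = 5.833 in².
F_nw = 0.6 F_EXX = 0.6 × 90 = 54 ksi.
φR_n = 0.75 × 54 × 5.833 = 236.2 kips.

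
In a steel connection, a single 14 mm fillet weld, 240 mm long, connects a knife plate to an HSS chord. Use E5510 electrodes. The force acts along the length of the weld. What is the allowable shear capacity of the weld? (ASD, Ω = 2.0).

E55XX → F_EXX = 550 MPa.
Effective throat t_e = 0.707 × 14 = 9.898 mm.
Total length L = 240 mm; A_we = 9.898 × 240 = 2376 mm².
F_nw = 0.6 F_EXX = 0.6 × 550 = 330 MPa.
R_n = 330 × 2376 × 10⁻³ = 783.9 kN; R_n/Ω = 783.9/2.0 = 392 kN.

R_n/Ω ≈ 392 kN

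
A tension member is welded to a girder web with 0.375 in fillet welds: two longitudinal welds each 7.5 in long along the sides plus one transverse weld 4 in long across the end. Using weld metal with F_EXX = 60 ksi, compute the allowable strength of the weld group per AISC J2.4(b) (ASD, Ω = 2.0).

R_n/Ω ≈ 90.7 kip

t_e = 0.707 × 0.375 = 0.2651 in.
R_nwl = 0.6 × 60 × 0.2651 × 15 = 143.2 kip (longitudinal, 2 welds).
R_nwt = 0.6 × 60 × 0.2651 × 4 = 38.18 kip (transverse, base value).
(i) R_nwl + R_nwt = 181.3 kip; (ii) 0.85 R_nwl + 1.5 R_nwt = 179 kip.
R_n = max = 181.3 kip [governs: (i)]; R_n/Ω = 90.67 kip.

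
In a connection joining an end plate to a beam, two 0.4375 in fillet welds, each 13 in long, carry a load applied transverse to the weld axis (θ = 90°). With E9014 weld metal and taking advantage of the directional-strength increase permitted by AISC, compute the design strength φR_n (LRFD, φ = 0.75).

φR_n ≈ 489 kip

E90XX → F_EXX = 90 ksi.
t_e = 0.707 × 0.4375 = 0.3093 in; A_we = 0.3093 × 26 = 8.042 in².
Directional factor: 1.0 + 0.5 sin^1.5(90°) = 1.5.
F_nw = 0.6 × 90 × 1.5 = 81 ksi.
φR_n = 0.75 × 81 × 8.042 = 488.6 kip.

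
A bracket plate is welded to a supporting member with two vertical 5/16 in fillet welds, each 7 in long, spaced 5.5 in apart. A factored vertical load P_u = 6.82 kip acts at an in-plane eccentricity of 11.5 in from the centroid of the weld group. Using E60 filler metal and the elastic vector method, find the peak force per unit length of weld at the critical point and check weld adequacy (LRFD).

f_max ≈ 2.47 kip/in; adequate

E60XX → F_EXX = 60 ksi.
Total weld length L_w = 14 in. Treat welds as unit-width lines.
Polar moment about centroid: J = 2[d³/12 + d(b/2)²] = 2[7³/12 + 7×2.75²] = 163 in³.
Direct shear f_v = P/L_w = 6.82 / 14 = 0.4871 kip/in (vertical).
Torsion M = P·e = 6.82 × 11.5 = 78.43 kip·in.
Critical point at (x, y) = (2.75, 3.5) from centroid. f_tx = M·y/J = 1.684 kip/in; f_ty = M·x/J = 1.323 kip/in.
Resultant f_max = √[f_tx² + (f_v + f_ty)²] = √[1.684² + (0.4871 + 1.323)²] = 2.472 kip/in.
Capacity per unit length: φr_n = 0.75 × 0.6 × 60 × (0.707 × 0.3125) = 5.965 kip/in.
2.472 ≤ 5.965 → adequate.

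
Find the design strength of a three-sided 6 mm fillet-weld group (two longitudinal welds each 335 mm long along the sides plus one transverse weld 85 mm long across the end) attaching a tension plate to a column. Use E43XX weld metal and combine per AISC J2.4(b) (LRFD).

E43XX → F_EXX = 430 MPa.
t_e = 0.707 × 6 = 4.242 mm.
R_nwl = 0.6 × 430 × 4.242 × 670 × 10⁻³ = 733.3 kN (longitudinal, 2 welds).
R_nwt = 0.6 × 430 × 4.242 × 85 × 10⁻³ = 93.03 kN (transverse, base value).
(i) R_nwl + R_nwt = 826.3 kN; (ii) 0.85 R_nwl + 1.5 R_nwt = 762.8 kN.
R_n = max = 826.3 kN [governs: (i)]; φR_n = 619.7 kN.

φR_n ≈ 620 kN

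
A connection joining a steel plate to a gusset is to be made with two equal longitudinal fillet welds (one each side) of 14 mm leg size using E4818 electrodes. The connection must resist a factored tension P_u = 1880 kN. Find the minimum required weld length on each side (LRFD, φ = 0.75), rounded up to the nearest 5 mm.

L = 440 mm on each side

E48XX → F_EXX = 480 MPa.
Throat t_e = 0.707 × 14 = 9.898 mm.
φr_n = 0.75 × 0.6 × 480 × 9.898 × 10⁻³ = 2.138 kN/mm.
L_req = P_u / φr_n = 1880 / 2.138 = 879.3 mm total.
Per side: 879.3 / 2 = 439.7 mm.
Round up → use L = 440 mm on each side.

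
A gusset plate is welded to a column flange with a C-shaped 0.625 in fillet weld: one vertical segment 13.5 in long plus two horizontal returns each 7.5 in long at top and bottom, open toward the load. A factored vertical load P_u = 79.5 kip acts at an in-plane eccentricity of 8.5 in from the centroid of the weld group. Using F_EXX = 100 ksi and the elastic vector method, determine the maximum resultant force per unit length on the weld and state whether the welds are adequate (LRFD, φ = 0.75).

f_max ≈ 7.65 kip/in; adequate

Total weld length L_w = 28.5 in. Treat welds as unit-width lines.
Centroid: x̄ = 2×7.5×3.75 / 28.5 = 1.974 in from the vertical weld.
Polar moment about centroid: J = I_x + I_y = [13.5³/12 + 2×7.5×6.75²] + [13.5×1.974² + 2(7.5³/12 + 7.5×1.776²)] = 1059 in³.
Direct shear f_v = P/L_w = 79.5 / 28.5 = 2.789 kip/in (vertical).
Torsion M = P·e = 79.5 × 8.5 = 675.75 kip·in.
Critical point at (x, y) = (5.526, 6.75) from centroid. f_tx = M·y/J = 4.308 kip/in; f_ty = M·x/J = 3.527 kip/in.
Resultant f_max = √[f_tx² + (f_v + f_ty)²] = √[4.308² + (2.789 + 3.527)²] = 7.646 kip/in.
Capacity per unit length: φr_n = 0.75 × 0.6 × 100 × (0.707 × 0.625) = 19.88 kip/in.
7.646 ≤ 19.88 → adequate.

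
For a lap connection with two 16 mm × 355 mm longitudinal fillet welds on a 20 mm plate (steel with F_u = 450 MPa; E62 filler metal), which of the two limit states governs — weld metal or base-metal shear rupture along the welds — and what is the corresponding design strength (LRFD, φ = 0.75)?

φR_n ≈ 2240 kN (weld metal governs)

E62XX → F_EXX = 620 MPa.
t_e = 0.707 × 16 = 11.31 mm; L = 710 mm.
Weld metal: φR_n = 0.75 × 0.6 × 620 × 11.31 × 710 × 10⁻³ = 2241 kN.
Base metal (shear rupture): φR_n = 0.75 × 0.6 × 450 × 20 × 710 × 10⁻³ = 2876 kN.
Governing: weld metal.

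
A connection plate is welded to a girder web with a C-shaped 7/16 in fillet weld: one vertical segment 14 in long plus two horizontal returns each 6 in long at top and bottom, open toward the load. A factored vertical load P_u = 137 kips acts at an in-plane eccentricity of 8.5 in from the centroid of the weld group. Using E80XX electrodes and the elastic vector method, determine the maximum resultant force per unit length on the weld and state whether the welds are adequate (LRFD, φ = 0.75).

E80XX → F_EXX = 80 ksi.
Total weld length L_w = 26 in. Treat welds as unit-width lines.
Centroid: x̄ = 2×6×3 / 26 = 1.385 in from the vertical weld.
Polar moment about centroid: J = I_x + I_y = [14³/12 + 2×6×7²] + [14×1.385² + 2(6³/12 + 6×1.615²)] = 910.8 in³.
Direct shear f_v = P/L_w = 137 / 26 = 5.269 kip/in (vertical).
Torsion M = P·e = 137 × 8.5 = 1164.5 kip·in.
Critical point at (x, y) = (4.615, 7) from centroid. f_tx = M·y/J = 8.95 kip/in; f_ty = M·x/J = 5.901 kip/in.
Resultant f_max = √[f_tx² + (f_v + f_ty)²] = √[8.95² + (5.269 + 5.901)²] = 14.31 kip/in.
Capacity per unit length: φr_n = 0.75 × 0.6 × 80 × (0.707 × 0.4375) = 11.14 kip/in.
14.31 > 11.14 → NOT adequate.

f_max ≈ 14.3 kip/in; NOT adequate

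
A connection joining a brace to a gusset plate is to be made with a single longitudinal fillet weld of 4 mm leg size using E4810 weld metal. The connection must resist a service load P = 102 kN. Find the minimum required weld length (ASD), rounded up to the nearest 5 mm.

L = 255 mm

E48XX → F_EXX = 480 MPa.
Throat t_e = 0.707 × 4 = 2.828 mm.
r_n/Ω = (0.6 × 480 × 2.828) / 2.0 = 407.2 N/mm = 0.4072 kN/mm.
L_req = P / (r_n/Ω) = 102 / 0.4072 = 250.5 mm total.
Round up → use L = 255 mm.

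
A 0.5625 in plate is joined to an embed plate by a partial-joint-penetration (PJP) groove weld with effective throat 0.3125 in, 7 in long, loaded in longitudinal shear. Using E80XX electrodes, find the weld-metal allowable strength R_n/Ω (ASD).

R_n/Ω ≈ 52.5 kip

E80XX → F_EXX = 80 ksi.
Effective throat (given) t_e = 0.3125 in.
A_we = 0.3125 × 7 = 2.188 in².
F_nw = 0.6 F_EXX = 48 ksi.
R_n/Ω = (48 × 2.188) / 2.0 = 52.5 kip.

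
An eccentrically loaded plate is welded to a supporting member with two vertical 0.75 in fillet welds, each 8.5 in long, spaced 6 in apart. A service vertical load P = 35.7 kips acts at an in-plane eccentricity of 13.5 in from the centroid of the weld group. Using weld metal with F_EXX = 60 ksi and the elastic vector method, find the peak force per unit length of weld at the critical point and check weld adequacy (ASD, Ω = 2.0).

f_max ≈ 11.2 kip/in; NOT adequate

Total weld length L_w = 17 in. Treat welds as unit-width lines.
Polar moment about centroid: J = 2[d³/12 + d(b/2)²] = 2[8.5³/12 + 8.5×3²] = 255.4 in³.
Direct shear f_v = P/L_w = 35.7 / 17 = 2.1 kip/in (vertical).
Torsion M = P·e = 35.7 × 13.5 = 481.95 kip·in.
Critical point at (x, y) = (3, 4.25) from centroid. f_tx = M·y/J = 8.021 kip/in; f_ty = M·x/J = 5.662 kip/in.
Resultant f_max = √[f_tx² + (f_v + f_ty)²] = √[8.021² + (2.1 + 5.662)²] = 11.16 kip/in.
Capacity per unit length: r_n/Ω = (1/2.0) × 0.6 × 60 × (0.707 × 0.75) = 9.544 kip/in.
11.16 > 9.544 → NOT adequate.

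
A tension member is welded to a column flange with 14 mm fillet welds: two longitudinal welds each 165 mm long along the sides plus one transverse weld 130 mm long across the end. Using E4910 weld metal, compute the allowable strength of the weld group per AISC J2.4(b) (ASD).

E49XX → F_EXX = 490 MPa.
t_e = 0.707 × 14 = 9.898 mm.
R_nwl = 0.6 × 490 × 9.898 × 330 × 10⁻³ = 960.3 kN (longitudinal, 2 welds).
R_nwt = 0.6 × 490 × 9.898 × 130 × 10⁻³ = 378.3 kN (transverse, base value).
(i) R_nwl + R_nwt = 1339 kN; (ii) 0.85 R_nwl + 1.5 R_nwt = 1384 kN.
R_n = max = 1384 kN [governs: (ii)]; R_n/Ω = 691.9 kN.

R_n/Ω ≈ 692 kN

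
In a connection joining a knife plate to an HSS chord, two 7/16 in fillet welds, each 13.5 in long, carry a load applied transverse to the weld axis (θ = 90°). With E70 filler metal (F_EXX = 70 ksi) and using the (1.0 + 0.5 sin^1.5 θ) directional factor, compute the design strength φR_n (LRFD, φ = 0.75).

t_e = 0.707 × 0.4375 = 0.3093 in; A_we = 0.3093 × 27 = 8.351 in².
Directional factor: 1.0 + 0.5 sin^1.5(90°) = 1.5.
F_nw = 0.6 × 70 × 1.5 = 63 ksi.
φR_n = 0.75 × 63 × 8.351 = 394.6 kip.

φR_n ≈ 395 kip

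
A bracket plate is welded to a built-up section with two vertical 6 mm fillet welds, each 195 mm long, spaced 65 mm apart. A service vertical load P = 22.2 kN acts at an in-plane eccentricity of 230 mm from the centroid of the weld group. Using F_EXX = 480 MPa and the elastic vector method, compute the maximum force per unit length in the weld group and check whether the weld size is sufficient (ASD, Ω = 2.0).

f_max ≈ 341 N/mm; adequate

Total weld length L_w = 390 mm. Treat welds as unit-width lines.
Polar moment about centroid: J = 2[d³/12 + d(b/2)²] = 2[195³/12 + 195×32.5²] = 1648000 mm³.
Direct shear f_v = P/L_w = 22.2×10³ / 390 = 56.92 N/mm (vertical).
Torsion M = P·e = 22.2×10³ × 230 = 5106000 N·mm.
Critical point at (x, y) = (32.5, 97.5) from centroid. f_tx = M·y/J = 302.1 N/mm; f_ty = M·x/J = 100.7 N/mm.
Resultant f_max = √[f_tx² + (f_v + f_ty)²] = √[302.1² + (56.92 + 100.7)²] = 340.8 N/mm.
Capacity per unit length: r_n/Ω = (1/2.0) × 0.6 × 480 × (0.707 × 6) = 610.8 N/mm.
340.8 ≤ 610.8 → adequate.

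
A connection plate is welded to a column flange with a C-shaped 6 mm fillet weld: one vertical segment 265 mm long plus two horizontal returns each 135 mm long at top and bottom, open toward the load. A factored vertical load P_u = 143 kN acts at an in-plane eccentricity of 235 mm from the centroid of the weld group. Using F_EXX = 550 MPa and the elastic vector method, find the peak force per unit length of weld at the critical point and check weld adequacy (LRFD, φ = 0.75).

Total weld length L_w = 535 mm. Treat welds as unit-width lines.
Centroid: x̄ = 2×135×67.5 / 535 = 34.07 mm from the vertical weld.
Polar moment about centroid: J = I_x + I_y = [265³/12 + 2×135×132.5²] + [265×34.07² + 2(135³/12 + 135×33.43²)] = 7310000 mm³.
Direct shear f_v = P/L_w = 143×10³ / 535 = 267.3 N/mm (vertical).
Torsion M = P·e = 143×10³ × 235 = 33605000 N·mm.
Critical point at (x, y) = (100.9, 132.5) from centroid. f_tx = M·y/J = 609.1 N/mm; f_ty = M·x/J = 464 N/mm.
Resultant f_max = √[f_tx² + (f_v + f_ty)²] = √[609.1² + (267.3 + 464)²] = 951.7 N/mm.
Capacity per unit length: φr_n = 0.75 × 0.6 × 550 × (0.707 × 6) = 1050 N/mm.
951.7 ≤ 1050 → adequate.

f_max ≈ 952 N/mm; adequate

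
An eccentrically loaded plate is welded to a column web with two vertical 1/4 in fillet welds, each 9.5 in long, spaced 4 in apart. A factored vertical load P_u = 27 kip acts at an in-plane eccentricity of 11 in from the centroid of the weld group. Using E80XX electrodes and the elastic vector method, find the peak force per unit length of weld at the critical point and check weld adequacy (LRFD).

E80XX → F_EXX = 80 ksi.
Total weld length L_w = 19 in. Treat welds as unit-width lines.
Polar moment about centroid: J = 2[d³/12 + d(b/2)²] = 2[9.5³/12 + 9.5×2²] = 218.9 in³.
Direct shear f_v = P/L_w = 27 / 19 = 1.421 kip/in (vertical).
Torsion M = P·e = 27 × 11 = 297 kip·in.
Critical point at (x, y) = (2, 4.75) from centroid. f_tx = M·y/J = 6.445 kip/in; f_ty = M·x/J = 2.714 kip/in.
Resultant f_max = √[f_tx² + (f_v + f_ty)²] = √[6.445² + (1.421 + 2.714)²] = 7.657 kip/in.
Capacity per unit length: φr_n = 0.75 × 0.6 × 80 × (0.707 × 0.25) = 6.363 kip/in.
7.657 > 6.363 → NOT adequate.

f_max ≈ 7.66 kip/in; NOT adequate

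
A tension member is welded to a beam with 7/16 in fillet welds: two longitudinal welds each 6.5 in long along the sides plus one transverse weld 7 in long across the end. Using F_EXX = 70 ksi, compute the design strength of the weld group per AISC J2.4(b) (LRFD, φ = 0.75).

t_e = 0.707 × 0.4375 = 0.3093 in.
R_nwl = 0.6 × 70 × 0.3093 × 13 = 168.9 kip (longitudinal, 2 welds).
R_nwt = 0.6 × 70 × 0.3093 × 7 = 90.94 kip (transverse, base value).
(i) R_nwl + R_nwt = 259.8 kip; (ii) 0.85 R_nwl + 1.5 R_nwt = 280 kip.
R_n = max = 280 kip [governs: (ii)]; φR_n = 210 kip.

φR_n ≈ 210 kip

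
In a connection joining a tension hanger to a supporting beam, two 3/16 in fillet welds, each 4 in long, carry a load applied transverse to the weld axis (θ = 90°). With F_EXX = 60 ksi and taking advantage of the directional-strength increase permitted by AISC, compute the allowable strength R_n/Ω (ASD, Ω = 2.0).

t_e = 0.707 × 0.1875 = 0.1326 in; A_we = 0.1326 × 8 = 1.06 in².
Directional factor: 1.0 + 0.5 sin^1.5(90°) = 1.5.
F_nw = 0.6 × 60 × 1.5 = 54 ksi.
R_n/Ω = (54 × 1.06) / 2.0 = 28.63 kip.

R_n/Ω ≈ 28.6 kip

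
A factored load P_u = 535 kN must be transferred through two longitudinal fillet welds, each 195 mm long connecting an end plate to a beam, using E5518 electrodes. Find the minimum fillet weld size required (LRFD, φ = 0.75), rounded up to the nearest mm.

E55XX → F_EXX = 550 MPa.
Total weld length L = 390 mm.
Required throat t_e = P_u / (φ × 0.6 F_EXX × L) = 535 / (0.75 × 0.6 × 550 × 390 × 10⁻³) = 5.543 mm.
Required leg w = t_e / 0.707 = 7.84 mm → use 8 mm.

w = 8 mm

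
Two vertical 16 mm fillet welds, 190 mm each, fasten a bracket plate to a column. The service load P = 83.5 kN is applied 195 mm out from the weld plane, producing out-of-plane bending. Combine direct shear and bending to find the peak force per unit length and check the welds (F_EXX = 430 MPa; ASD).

f_max ≈ 1370 N/mm; adequate

L_w = 2 × 190 = 380 mm; section modulus (unit throat) S = 2 × L²/6 = 12030 mm².
Direct shear f_v = P/L_w = 83.5×10³/380 = 219.7 N/mm.
Moment M = P × e = 83.5×10³ × 195 = 16282000 N·mm; bending f_b = M/S = 1353 N/mm.
f_max = √(f_v² + f_b²) = √(219.7² + 1353²) = 1371 N/mm.
r_n/Ω = (1/2.0) × 0.6 × 430 × (0.707 × 16) = 1459 N/mm → adequate.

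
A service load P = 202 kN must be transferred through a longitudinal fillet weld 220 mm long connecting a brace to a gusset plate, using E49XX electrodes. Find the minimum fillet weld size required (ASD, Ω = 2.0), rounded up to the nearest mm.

E49XX → F_EXX = 490 MPa.
Total weld length L = 220 mm.
Required throat t_e = P × Ω / (0.6 F_EXX × L) = 202 × 2.0 / (0.6 × 490 × 220 × 10⁻³) = 6.246 mm.
Required leg w = t_e / 0.707 = 8.835 mm → use 9 mm.

w = 9 mm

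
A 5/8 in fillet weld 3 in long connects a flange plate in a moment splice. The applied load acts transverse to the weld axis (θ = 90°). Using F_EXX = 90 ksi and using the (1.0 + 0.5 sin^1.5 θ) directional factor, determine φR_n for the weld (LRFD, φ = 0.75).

t_e = 0.707 × 0.625 = 0.4419 in; A_we = 0.4419 × 3 = 1.326 in².
Directional factor: 1.0 + 0.5 sin^1.5(90°) = 1.5.
F_nw = 0.6 × 90 × 1.5 = 81 ksi.
φR_n = 0.75 × 81 × 1.326 = 80.53 kip.

φR_n ≈ 80.5 kip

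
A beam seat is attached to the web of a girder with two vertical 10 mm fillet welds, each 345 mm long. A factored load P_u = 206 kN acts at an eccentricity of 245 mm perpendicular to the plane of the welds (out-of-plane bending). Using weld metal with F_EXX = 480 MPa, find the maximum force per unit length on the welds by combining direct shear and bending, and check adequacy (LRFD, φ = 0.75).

f_max ≈ 1310 N/mm; adequate

L_w = 2 × 345 = 690 mm; section modulus (unit throat) S = 2 × L²/6 = 39680 mm².
Direct shear f_v = P/L_w = 206×10³/690 = 298.6 N/mm.
Moment M = P × e = 206×10³ × 245 = 50470000 N·mm; bending f_b = M/S = 1272 N/mm.
f_max = √(f_v² + f_b²) = √(298.6² + 1272²) = 1307 N/mm.
φr_n = 0.75 × 0.6 × 480 × (0.707 × 10) = 1527 N/mm → adequate.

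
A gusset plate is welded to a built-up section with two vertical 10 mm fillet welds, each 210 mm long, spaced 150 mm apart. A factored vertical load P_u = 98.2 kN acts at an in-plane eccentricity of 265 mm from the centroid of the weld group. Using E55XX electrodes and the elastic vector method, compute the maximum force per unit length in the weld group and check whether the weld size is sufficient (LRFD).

f_max ≈ 1010 N/mm; adequate

E55XX → F_EXX = 550 MPa.
Total weld length L_w = 420 mm. Treat welds as unit-width lines.
Polar moment about centroid: J = 2[d³/12 + d(b/2)²] = 2[210³/12 + 210×75²] = 3906000 mm³.
Direct shear f_v = P/L_w = 98.2×10³ / 420 = 233.8 N/mm (vertical).
Torsion M = P·e = 98.2×10³ × 265 = 26023000 N·mm.
Critical point at (x, y) = (75, 105) from centroid. f_tx = M·y/J = 699.5 N/mm; f_ty = M·x/J = 499.7 N/mm.
Resultant f_max = √[f_tx² + (f_v + f_ty)²] = √[699.5² + (233.8 + 499.7)²] = 1014 N/mm.
Capacity per unit length: φr_n = 0.75 × 0.6 × 550 × (0.707 × 10) = 1750 N/mm.
1014 ≤ 1750 → adequate.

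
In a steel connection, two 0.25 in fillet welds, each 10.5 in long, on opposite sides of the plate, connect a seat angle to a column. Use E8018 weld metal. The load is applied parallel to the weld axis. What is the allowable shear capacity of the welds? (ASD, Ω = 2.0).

R_n/Ω ≈ 89.1 kips

E80XX → F_EXX = 80 ksi.
Effective throat t_e = 0.707 × 0.25 = 0.1767 in.
Total length L = 21 in; A_we = 0.1767 × 21 = 3.712 in².
F_nw = 0.6 F_EXX = 0.6 × 80 = 48 ksi.
R_n = 48 × 3.712 = 178.2 kips; R_n/Ω = 178.2/2.0 = 89.08 kips.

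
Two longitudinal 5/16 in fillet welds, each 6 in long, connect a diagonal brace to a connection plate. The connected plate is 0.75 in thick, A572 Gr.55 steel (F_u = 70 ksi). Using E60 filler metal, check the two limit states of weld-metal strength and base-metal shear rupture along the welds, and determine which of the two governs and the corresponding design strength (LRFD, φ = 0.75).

E60XX → F_EXX = 60 ksi.
t_e = 0.707 × 0.3125 = 0.2209 in; L = 12 in.
Weld metal: φR_n = 0.75 × 0.6 × 60 × 0.2209 × 12 = 71.58 kip.
Base metal (shear rupture): φR_n = 0.75 × 0.6 × 70 × 0.75 × 12 = 283.5 kip.
Governing: weld metal.

φR_n ≈ 71.6 kip (weld metal governs)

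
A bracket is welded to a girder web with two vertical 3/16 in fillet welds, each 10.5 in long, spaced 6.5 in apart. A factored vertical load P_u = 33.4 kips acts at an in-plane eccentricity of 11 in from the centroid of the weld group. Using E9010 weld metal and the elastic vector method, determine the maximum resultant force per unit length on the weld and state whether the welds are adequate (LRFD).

f_max ≈ 6.45 kip/in; NOT adequate

E90XX → F_EXX = 90 ksi.
Total weld length L_w = 21 in. Treat welds as unit-width lines.
Polar moment about centroid: J = 2[d³/12 + d(b/2)²] = 2[10.5³/12 + 10.5×3.25²] = 414.8 in³.
Direct shear f_v = P/L_w = 33.4 / 21 = 1.59 kip/in (vertical).
Torsion M = P·e = 33.4 × 11 = 367.4 kip·in.
Critical point at (x, y) = (3.25, 5.25) from centroid. f_tx = M·y/J = 4.651 kip/in; f_ty = M·x/J = 2.879 kip/in.
Resultant f_max = √[f_tx² + (f_v + f_ty)²] = √[4.651² + (1.59 + 2.879)²] = 6.45 kip/in.
Capacity per unit length: φr_n = 0.75 × 0.6 × 90 × (0.707 × 0.1875) = 5.369 kip/in.
6.45 > 5.369 → NOT adequate.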